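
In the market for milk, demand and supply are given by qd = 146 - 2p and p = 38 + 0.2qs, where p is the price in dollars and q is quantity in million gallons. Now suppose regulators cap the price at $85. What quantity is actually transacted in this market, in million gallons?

50

Rearranging supply gives qs = 5p - 190. Setting quantity demanded equal to quantity supplied, 146 - 2p = 5p - 190, gives p* = 48 and q* = 50.
The ceiling of 85 is above the equilibrium price 48, so it is not binding; the market clears at p* = 48, q* = 50.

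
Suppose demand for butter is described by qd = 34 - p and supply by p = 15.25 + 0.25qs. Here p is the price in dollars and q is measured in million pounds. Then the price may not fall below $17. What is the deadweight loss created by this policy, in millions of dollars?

Rearranging supply gives qs = 4p - 61. Without the control the market clears where 34 - p = 4p - 61, i.e. p* = 19 and q* = 15.
The floor of 17 is below the equilibrium price 19, so it is not binding; the market clears at p* = 19, q* = 15.
Since the control does not bind, no trades are prevented and deadweight loss is zero.

0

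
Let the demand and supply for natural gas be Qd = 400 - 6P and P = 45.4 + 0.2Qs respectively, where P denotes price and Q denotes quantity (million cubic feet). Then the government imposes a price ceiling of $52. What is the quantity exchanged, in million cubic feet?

33

Rearranging supply gives Qs = 5P - 227. Setting quantity demanded equal to quantity supplied, 400 - 6P = 5P - 227, gives P* = 57 and Q* = 58.
The ceiling of 52 is below the equilibrium price 57, so it binds.
At P = 52: Qd = 400 - 6·52 = 88 and Qs = 5·52 - 227 = 33.
The quantity actually transacted is the short side, supply: 33.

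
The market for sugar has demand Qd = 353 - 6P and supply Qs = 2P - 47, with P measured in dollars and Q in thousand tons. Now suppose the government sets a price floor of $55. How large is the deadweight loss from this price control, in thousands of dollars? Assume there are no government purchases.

Without the control the market clears where 353 - 6P = 2P - 47, i.e. P* = 50 and Q* = 53.
Since 55 > 50, the floor is binding.
At P = 55: Qd = 353 - 6·55 = 23 and Qs = 2·55 - 47 = 63.
Quantity traded falls to 23. At Q = 23 the demand price is (353 - 23)/6 = 55 and the supply price is (47 + 23)/2 = 35.
Deadweight loss = ½ · (55 - 35) · (53 - 23) = ½ · 20 · 30 = 300.

300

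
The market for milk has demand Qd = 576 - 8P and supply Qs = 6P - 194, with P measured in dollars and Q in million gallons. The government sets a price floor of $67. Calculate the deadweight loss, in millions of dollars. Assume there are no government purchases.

1344

In a free market, 576 - 8P = 6P - 194 gives the equilibrium P* = 55, Q* = 136.
Since 67 > 55, the floor is binding.
At P = 67: Qd = 576 - 8·67 = 40 and Qs = 6·67 - 194 = 208.
Quantity traded falls to 40. At Q = 40 the demand price is (576 - 40)/8 = 67 and the supply price is (194 + 40)/6 = 39.
Deadweight loss = ½ · (67 - 39) · (136 - 40) = ½ · 28 · 96 = 1344.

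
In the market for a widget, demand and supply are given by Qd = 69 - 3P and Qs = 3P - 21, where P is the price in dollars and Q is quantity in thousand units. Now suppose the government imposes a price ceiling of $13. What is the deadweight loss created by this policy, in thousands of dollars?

12

In a free market, 69 - 3P = 3P - 21 gives the equilibrium P* = 15, Q* = 24.
Because the ceiling (13) lies below the market-clearing price, it is binding.
At P = 13: Qd = 69 - 3·13 = 30 and Qs = 3·13 - 21 = 18.
Quantity traded falls to 18. At Q = 18 the demand price is (69 - 18)/3 = 17 and the supply price is (21 + 18)/3 = 13.
Deadweight loss = ½ · (17 - 13) · (24 - 18) = ½ · 4 · 6 = 12.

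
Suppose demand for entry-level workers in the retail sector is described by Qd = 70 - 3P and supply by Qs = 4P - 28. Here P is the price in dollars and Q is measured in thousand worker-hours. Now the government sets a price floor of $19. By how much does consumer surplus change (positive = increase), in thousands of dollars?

Setting quantity demanded equal to quantity supplied, 70 - 3P = 4P - 28, gives P* = 14 and Q* = 28.
Since 19 > 14, the floor is binding.
At P = 19: Qd = 70 - 3·19 = 13 and Qs = 4·19 - 28 = 48.
Consumer surplus without the control is ½ · (70/3 - 14) · 28 = 392/3.
With the floor, consumers buy 13 units at 19, so CS = ½ · (70/3 - 19) · 13 = 169/6.
Change in consumer surplus = 169/6 - 392/3 = -102.5.

-102.5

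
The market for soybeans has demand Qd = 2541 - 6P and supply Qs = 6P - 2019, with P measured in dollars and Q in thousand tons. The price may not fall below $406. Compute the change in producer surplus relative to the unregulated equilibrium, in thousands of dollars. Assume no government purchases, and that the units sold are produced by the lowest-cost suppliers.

702

In a free market, 2541 - 6P = 6P - 2019 gives the equilibrium P* = 380, Q* = 261.
Since 406 > 380, the floor is binding.
At P = 406: Qd = 2541 - 6·406 = 105 and Qs = 6·406 - 2019 = 417.
Producer surplus without the control is ½ · (380 - 336.5) · 261 = 5676.75.
With the floor, 105 units are sold at 406. The supply price at Q = 105 is 354, so PS = ½ · [(406 - 336.5) + (406 - 354)] · 105 = 6378.75.
Change in producer surplus = 6378.75 - 5676.75 = 702.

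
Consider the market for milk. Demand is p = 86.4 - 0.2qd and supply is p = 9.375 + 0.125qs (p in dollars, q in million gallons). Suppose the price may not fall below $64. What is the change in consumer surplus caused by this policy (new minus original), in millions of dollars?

Rearranging demand gives qd = 432 - 5p; rearranging supply gives qs = 8p - 75. Without the control the market clears where 432 - 5p = 8p - 75, i.e. p* = 39 and q* = 237.
The floor of 64 is above the equilibrium price 39, so it binds.
At p = 64: qd = 432 - 5·64 = 112 and qs = 8·64 - 75 = 437.
Consumer surplus without the control is ½ · (86.4 - 39) · 237 = 5616.9.
With the floor, consumers buy 112 units at 64, so CS = ½ · (86.4 - 64) · 112 = 1254.4.
Change in consumer surplus = 1254.4 - 5616.9 = -4362.5.

-4362.5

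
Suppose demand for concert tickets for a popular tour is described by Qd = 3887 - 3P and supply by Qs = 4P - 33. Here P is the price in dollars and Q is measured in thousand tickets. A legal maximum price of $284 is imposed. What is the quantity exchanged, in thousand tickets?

Without the control the market clears where 3887 - 3P = 4P - 33, i.e. P* = 560 and Q* = 2207.
Because the ceiling (284) lies below the market-clearing price, it is binding.
At P = 284: Qd = 3887 - 3·284 = 3035 and Qs = 4·284 - 33 = 1103.
The quantity actually transacted is the short side, supply: 1103.

1103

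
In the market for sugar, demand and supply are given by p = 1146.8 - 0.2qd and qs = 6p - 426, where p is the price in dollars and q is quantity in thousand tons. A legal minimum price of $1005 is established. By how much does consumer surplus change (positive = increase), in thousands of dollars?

Rearranging demand gives qd = 5734 - 5p. Equilibrium: 5734 - 5p = 6p - 426, so 6160 = 11p and p* = 560, q* = 2934.
Because the floor (1005) lies above the market-clearing price, it is binding.
At p = 1005: qd = 5734 - 5·1005 = 709 and qs = 6·1005 - 426 = 5604.
Consumer surplus without the control is ½ · (1146.8 - 560) · 2934 = 860835.6.
With the floor, consumers buy 709 units at 1005, so CS = ½ · (1146.8 - 1005) · 709 = 50268.1.
Change in consumer surplus = 50268.1 - 860835.6 = -810567.5.

-810567.5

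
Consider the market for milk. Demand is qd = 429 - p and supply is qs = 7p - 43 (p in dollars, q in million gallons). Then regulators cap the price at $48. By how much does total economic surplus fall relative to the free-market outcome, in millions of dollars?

3388

Equilibrium: 429 - p = 7p - 43, so 472 = 8p and p* = 59, q* = 370.
Since 48 < 59, the ceiling is binding.
At p = 48: qd = 429 - 48 = 381 and qs = 7·48 - 43 = 293.
Quantity traded falls to 293. At q = 293 the demand price is 429 - 293 = 136 and the supply price is (43 + 293)/7 = 48.
Deadweight loss = ½ · (136 - 48) · (370 - 293) = ½ · 88 · 77 = 3388.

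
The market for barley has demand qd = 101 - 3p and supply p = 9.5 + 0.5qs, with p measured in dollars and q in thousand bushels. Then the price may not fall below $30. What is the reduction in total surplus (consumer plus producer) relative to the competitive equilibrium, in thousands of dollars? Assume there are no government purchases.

Rearranging supply gives qs = 2p - 19. Without the control the market clears where 101 - 3p = 2p - 19, i.e. p* = 24 and q* = 29.
Because the floor (30) lies above the market-clearing price, it is binding.
At p = 30: qd = 101 - 3·30 = 11 and qs = 2·30 - 19 = 41.
Quantity traded falls to 11. At q = 11 the demand price is (101 - 11)/3 = 30 and the supply price is (19 + 11)/2 = 15.
Deadweight loss = ½ · (30 - 15) · (29 - 11) = ½ · 15 · 18 = 135.

135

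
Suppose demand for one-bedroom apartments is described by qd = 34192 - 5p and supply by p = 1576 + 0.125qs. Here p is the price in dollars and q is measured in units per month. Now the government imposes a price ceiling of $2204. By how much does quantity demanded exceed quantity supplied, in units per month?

18148

Rearranging supply gives qs = 8p - 12608. Setting quantity demanded equal to quantity supplied, 34192 - 5p = 8p - 12608, gives p* = 3600 and q* = 16192.
Because the ceiling (2204) lies below the market-clearing price, it is binding.
At p = 2204: qd = 34192 - 5·2204 = 23172 and qs = 8·2204 - 12608 = 5024.
Shortage = qd - qs = 23172 - 5024 = 18148.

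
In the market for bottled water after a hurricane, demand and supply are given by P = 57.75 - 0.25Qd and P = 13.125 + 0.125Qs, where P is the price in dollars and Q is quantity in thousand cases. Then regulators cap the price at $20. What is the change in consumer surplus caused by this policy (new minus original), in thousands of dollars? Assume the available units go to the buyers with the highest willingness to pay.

-72

Rearranging demand gives Qd = 231 - 4P; rearranging supply gives Qs = 8P - 105. Setting quantity demanded equal to quantity supplied, 231 - 4P = 8P - 105, gives P* = 28 and Q* = 119.
Since 20 < 28, the ceiling is binding.
At P = 20: Qd = 231 - 4·20 = 151 and Qs = 8·20 - 105 = 55.
Consumer surplus without the control is ½ · (57.75 - 28) · 119 = 1770.125.
With the ceiling, 55 units are sold at 20 (assume they go to the highest-value buyers). The demand price at Q = 55 is 44, so CS = ½ · [(57.75 - 20) + (44 - 20)] · 55 = 1698.125.
Change in consumer surplus = 1698.125 - 1770.125 = -72.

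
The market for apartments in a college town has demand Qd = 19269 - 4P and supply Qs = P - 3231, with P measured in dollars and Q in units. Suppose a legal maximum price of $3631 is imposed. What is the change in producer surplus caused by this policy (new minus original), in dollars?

-725180.5

Setting quantity demanded equal to quantity supplied, 19269 - 4P = P - 3231, gives P* = 4500 and Q* = 1269.
The ceiling of 3631 is below the equilibrium price 4500, so it binds.
At P = 3631: Qd = 19269 - 4·3631 = 4745 and Qs = 3631 - 3231 = 400.
Producer surplus without the control is ½ · (4500 - 3231) · 1269 = 805180.5.
With the ceiling, producers sell 400 units at 3631, so PS = ½ · (3631 - 3231) · 400 = 80000.
Change in producer surplus = 80000 - 805180.5 = -725180.5.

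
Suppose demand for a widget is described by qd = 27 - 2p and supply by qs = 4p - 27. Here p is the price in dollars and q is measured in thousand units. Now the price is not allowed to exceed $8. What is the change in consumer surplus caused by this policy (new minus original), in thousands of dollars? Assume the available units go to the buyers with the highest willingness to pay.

Without the control the market clears where 27 - 2p = 4p - 27, i.e. p* = 9 and q* = 9.
Because the ceiling (8) lies below the market-clearing price, it is binding.
At p = 8: qd = 27 - 2·8 = 11 and qs = 4·8 - 27 = 5.
Consumer surplus without the control is ½ · (13.5 - 9) · 9 = 20.25.
With the ceiling, 5 units are sold at 8 (assume they go to the highest-value buyers). The demand price at q = 5 is 11, so CS = ½ · [(13.5 - 8) + (11 - 8)] · 5 = 21.25.
Change in consumer surplus = 21.25 - 20.25 = 1.

1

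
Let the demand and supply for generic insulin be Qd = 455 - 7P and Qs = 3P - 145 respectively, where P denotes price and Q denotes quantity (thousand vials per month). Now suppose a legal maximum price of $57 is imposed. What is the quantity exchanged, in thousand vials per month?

26

In a free market, 455 - 7P = 3P - 145 gives the equilibrium P* = 60, Q* = 35.
Since 57 < 60, the ceiling is binding.
At P = 57: Qd = 455 - 7·57 = 56 and Qs = 3·57 - 145 = 26.
The quantity actually transacted is the short side, supply: 26.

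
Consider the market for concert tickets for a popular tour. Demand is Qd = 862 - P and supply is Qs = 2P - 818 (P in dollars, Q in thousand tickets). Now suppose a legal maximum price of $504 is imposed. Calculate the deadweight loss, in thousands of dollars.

9408

Equilibrium: 862 - P = 2P - 818, so 1680 = 3P and P* = 560, Q* = 302.
The ceiling of 504 is below the equilibrium price 560, so it binds.
At P = 504: Qd = 862 - 504 = 358 and Qs = 2·504 - 818 = 190.
Quantity traded falls to 190. At Q = 190 the demand price is 862 - 190 = 672 and the supply price is (818 + 190)/2 = 504.
Deadweight loss = ½ · (672 - 504) · (302 - 190) = ½ · 168 · 112 = 9408.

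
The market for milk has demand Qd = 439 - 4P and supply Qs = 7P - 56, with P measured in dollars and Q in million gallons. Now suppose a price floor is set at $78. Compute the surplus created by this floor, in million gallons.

Setting quantity demanded equal to quantity supplied, 439 - 4P = 7P - 56, gives P* = 45 and Q* = 259.
Since 78 > 45, the floor is binding.
At P = 78: Qd = 439 - 4·78 = 127 and Qs = 7·78 - 56 = 490.
Surplus = Qs - Qd = 490 - 127 = 363.

363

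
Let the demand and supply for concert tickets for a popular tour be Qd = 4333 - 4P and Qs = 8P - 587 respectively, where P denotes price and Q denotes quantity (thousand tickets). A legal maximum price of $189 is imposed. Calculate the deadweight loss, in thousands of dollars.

586092

Without the control the market clears where 4333 - 4P = 8P - 587, i.e. P* = 410 and Q* = 2693.
The ceiling of 189 is below the equilibrium price 410, so it binds.
At P = 189: Qd = 4333 - 4·189 = 3577 and Qs = 8·189 - 587 = 925.
Quantity traded falls to 925. At Q = 925 the demand price is (4333 - 925)/4 = 852 and the supply price is (587 + 925)/8 = 189.
Deadweight loss = ½ · (852 - 189) · (2693 - 925) = ½ · 663 · 1768 = 586092.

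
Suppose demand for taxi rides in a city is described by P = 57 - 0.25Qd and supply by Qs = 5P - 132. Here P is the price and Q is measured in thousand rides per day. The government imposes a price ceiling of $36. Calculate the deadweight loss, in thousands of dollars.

90

Rearranging demand gives Qd = 228 - 4P. Equilibrium: 228 - 4P = 5P - 132, so 360 = 9P and P* = 40, Q* = 68.
Because the ceiling (36) lies below the market-clearing price, it is binding.
At P = 36: Qd = 228 - 4·36 = 84 and Qs = 5·36 - 132 = 48.
Quantity traded falls to 48. At Q = 48 the demand price is (228 - 48)/4 = 45 and the supply price is (132 + 48)/5 = 36.
Deadweight loss = ½ · (45 - 36) · (68 - 48) = ½ · 9 · 20 = 90.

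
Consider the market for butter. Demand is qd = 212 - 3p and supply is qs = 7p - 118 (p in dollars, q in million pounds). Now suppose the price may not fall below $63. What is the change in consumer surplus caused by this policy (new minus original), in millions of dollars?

-2040

Equilibrium: 212 - 3p = 7p - 118, so 330 = 10p and p* = 33, q* = 113.
The floor of 63 is above the equilibrium price 33, so it binds.
At p = 63: qd = 212 - 3·63 = 23 and qs = 7·63 - 118 = 323.
Consumer surplus without the control is ½ · (212/3 - 33) · 113 = 12769/6.
With the floor, consumers buy 23 units at 63, so CS = ½ · (212/3 - 63) · 23 = 529/6.
Change in consumer surplus = 529/6 - 12769/6 = -2040.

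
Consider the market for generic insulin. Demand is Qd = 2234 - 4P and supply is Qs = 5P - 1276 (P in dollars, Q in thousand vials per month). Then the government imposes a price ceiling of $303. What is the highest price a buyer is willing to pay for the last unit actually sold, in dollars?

In a free market, 2234 - 4P = 5P - 1276 gives the equilibrium P* = 390, Q* = 674.
The ceiling of 303 is below the equilibrium price 390, so it binds.
At P = 303: Qd = 2234 - 4·303 = 1022 and Qs = 5·303 - 1276 = 239.
Only 239 units reach the market. On the demand curve, the marginal buyer's willingness to pay at Q = 239 is (2234 - 239)/4 = 498.75.

498.75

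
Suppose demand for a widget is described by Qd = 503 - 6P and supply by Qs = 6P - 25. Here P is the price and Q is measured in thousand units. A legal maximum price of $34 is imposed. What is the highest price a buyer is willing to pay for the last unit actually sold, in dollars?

54

Setting quantity demanded equal to quantity supplied, 503 - 6P = 6P - 25, gives P* = 44 and Q* = 239.
The ceiling of 34 is below the equilibrium price 44, so it binds.
At P = 34: Qd = 503 - 6·34 = 299 and Qs = 6·34 - 25 = 179.
Only 179 units reach the market. On the demand curve, the marginal buyer's willingness to pay at Q = 179 is (503 - 179)/6 = 54.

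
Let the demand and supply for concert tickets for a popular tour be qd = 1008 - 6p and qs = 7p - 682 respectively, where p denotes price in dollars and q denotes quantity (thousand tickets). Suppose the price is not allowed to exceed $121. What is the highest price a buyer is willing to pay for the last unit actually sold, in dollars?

140.5

In a free market, 1008 - 6p = 7p - 682 gives the equilibrium p* = 130, q* = 228.
Because the ceiling (121) lies below the market-clearing price, it is binding.
At p = 121: qd = 1008 - 6·121 = 282 and qs = 7·121 - 682 = 165.
Only 165 units reach the market. On the demand curve, the marginal buyer's willingness to pay at q = 165 is (1008 - 165)/6 = 140.5.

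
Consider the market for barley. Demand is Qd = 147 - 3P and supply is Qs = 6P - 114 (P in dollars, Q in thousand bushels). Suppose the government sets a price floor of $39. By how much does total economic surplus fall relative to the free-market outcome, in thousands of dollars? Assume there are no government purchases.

225

Equilibrium: 147 - 3P = 6P - 114, so 261 = 9P and P* = 29, Q* = 60.
Because the floor (39) lies above the market-clearing price, it is binding.
At P = 39: Qd = 147 - 3·39 = 30 and Qs = 6·39 - 114 = 120.
Quantity traded falls to 30. At Q = 30 the demand price is (147 - 30)/3 = 39 and the supply price is (114 + 30)/6 = 24.
Deadweight loss = ½ · (39 - 24) · (60 - 30) = ½ · 15 · 30 = 225.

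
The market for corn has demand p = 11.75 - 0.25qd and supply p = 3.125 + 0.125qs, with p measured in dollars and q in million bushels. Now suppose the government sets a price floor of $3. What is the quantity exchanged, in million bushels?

23

Rearranging demand gives qd = 47 - 4p; rearranging supply gives qs = 8p - 25. Equilibrium: 47 - 4p = 8p - 25, so 72 = 12p and p* = 6, q* = 23.
The floor of 3 is below the equilibrium price 6, so it is not binding; the market clears at p* = 6, q* = 23.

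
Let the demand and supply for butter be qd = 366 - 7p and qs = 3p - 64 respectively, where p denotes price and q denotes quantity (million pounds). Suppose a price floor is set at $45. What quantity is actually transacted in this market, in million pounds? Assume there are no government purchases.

51

In a free market, 366 - 7p = 3p - 64 gives the equilibrium p* = 43, q* = 65.
The floor of 45 is above the equilibrium price 43, so it binds.
At p = 45: qd = 366 - 7·45 = 51 and qs = 3·45 - 64 = 71.
The quantity actually transacted is the short side, demand: 51.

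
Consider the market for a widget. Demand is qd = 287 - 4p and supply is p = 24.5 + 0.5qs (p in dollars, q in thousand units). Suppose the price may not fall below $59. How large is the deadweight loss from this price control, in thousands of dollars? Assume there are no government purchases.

Rearranging supply gives qs = 2p - 49. Equilibrium: 287 - 4p = 2p - 49, so 336 = 6p and p* = 56, q* = 63.
The floor of 59 is above the equilibrium price 56, so it binds.
At p = 59: qd = 287 - 4·59 = 51 and qs = 2·59 - 49 = 69.
Quantity traded falls to 51. At q = 51 the demand price is (287 - 51)/4 = 59 and the supply price is (49 + 51)/2 = 50.
Deadweight loss = ½ · (59 - 50) · (63 - 51) = ½ · 9 · 12 = 54.

54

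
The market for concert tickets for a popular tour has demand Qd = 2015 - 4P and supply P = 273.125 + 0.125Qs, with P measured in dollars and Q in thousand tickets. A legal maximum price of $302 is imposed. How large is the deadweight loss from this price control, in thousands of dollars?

Rearranging supply gives Qs = 8P - 2185. Setting quantity demanded equal to quantity supplied, 2015 - 4P = 8P - 2185, gives P* = 350 and Q* = 615.
Because the ceiling (302) lies below the market-clearing price, it is binding.
At P = 302: Qd = 2015 - 4·302 = 807 and Qs = 8·302 - 2185 = 231.
Quantity traded falls to 231. At Q = 231 the demand price is (2015 - 231)/4 = 446 and the supply price is (2185 + 231)/8 = 302.
Deadweight loss = ½ · (446 - 302) · (615 - 231) = ½ · 144 · 384 = 27648.

27648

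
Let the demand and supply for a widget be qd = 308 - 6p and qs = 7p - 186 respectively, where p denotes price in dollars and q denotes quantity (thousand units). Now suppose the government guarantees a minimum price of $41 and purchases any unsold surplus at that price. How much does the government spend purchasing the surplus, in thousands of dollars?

Equilibrium: 308 - 6p = 7p - 186, so 494 = 13p and p* = 38, q* = 80.
Since 41 > 38, the floor is binding.
At p = 41: qd = 308 - 6·41 = 62 and qs = 7·41 - 186 = 101.
Surplus = qs - qd = 39.
Government expenditure = surplus × support price = 39 × 41 = 1599.

1599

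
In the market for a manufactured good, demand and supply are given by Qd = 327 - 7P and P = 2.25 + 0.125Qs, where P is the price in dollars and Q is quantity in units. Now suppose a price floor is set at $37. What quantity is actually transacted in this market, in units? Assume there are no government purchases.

68

Rearranging supply gives Qs = 8P - 18. Without the control the market clears where 327 - 7P = 8P - 18, i.e. P* = 23 and Q* = 166.
Because the floor (37) lies above the market-clearing price, it is binding.
At P = 37: Qd = 327 - 7·37 = 68 and Qs = 8·37 - 18 = 278.
The quantity actually transacted is the short side, demand: 68.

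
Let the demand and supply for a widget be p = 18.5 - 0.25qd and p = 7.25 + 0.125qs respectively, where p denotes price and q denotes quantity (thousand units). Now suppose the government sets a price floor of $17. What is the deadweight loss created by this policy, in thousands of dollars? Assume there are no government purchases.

Rearranging demand gives qd = 74 - 4p; rearranging supply gives qs = 8p - 58. Without the control the market clears where 74 - 4p = 8p - 58, i.e. p* = 11 and q* = 30.
Because the floor (17) lies above the market-clearing price, it is binding.
At p = 17: qd = 74 - 4·17 = 6 and qs = 8·17 - 58 = 78.
Quantity traded falls to 6. At q = 6 the demand price is (74 - 6)/4 = 17 and the supply price is (58 + 6)/8 = 8.
Deadweight loss = ½ · (17 - 8) · (30 - 6) = ½ · 9 · 24 = 108.

108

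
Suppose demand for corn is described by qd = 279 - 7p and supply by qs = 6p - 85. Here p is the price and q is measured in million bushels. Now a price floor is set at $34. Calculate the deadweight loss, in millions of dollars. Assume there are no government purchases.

273

In a free market, 279 - 7p = 6p - 85 gives the equilibrium p* = 28, q* = 83.
Because the floor (34) lies above the market-clearing price, it is binding.
At p = 34: qd = 279 - 7·34 = 41 and qs = 6·34 - 85 = 119.
Quantity traded falls to 41. At q = 41 the demand price is (279 - 41)/7 = 34 and the supply price is (85 + 41)/6 = 21.
Deadweight loss = ½ · (34 - 21) · (83 - 41) = ½ · 13 · 42 = 273.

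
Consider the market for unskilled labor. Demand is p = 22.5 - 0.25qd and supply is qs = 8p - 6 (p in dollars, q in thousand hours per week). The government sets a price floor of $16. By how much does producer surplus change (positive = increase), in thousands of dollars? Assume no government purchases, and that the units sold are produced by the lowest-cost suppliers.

144

Rearranging demand gives qd = 90 - 4p. In a free market, 90 - 4p = 8p - 6 gives the equilibrium p* = 8, q* = 58.
Because the floor (16) lies above the market-clearing price, it is binding.
At p = 16: qd = 90 - 4·16 = 26 and qs = 8·16 - 6 = 122.
Producer surplus without the control is ½ · (8 - 0.75) · 58 = 210.25.
With the floor, 26 units are sold at 16. The supply price at q = 26 is 4, so PS = ½ · [(16 - 0.75) + (16 - 4)] · 26 = 354.25.
Change in producer surplus = 354.25 - 210.25 = 144.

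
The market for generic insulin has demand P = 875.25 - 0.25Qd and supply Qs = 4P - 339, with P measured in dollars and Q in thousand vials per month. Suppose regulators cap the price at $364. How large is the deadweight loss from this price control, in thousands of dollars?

53824

Rearranging demand gives Qd = 3501 - 4P. Without the control the market clears where 3501 - 4P = 4P - 339, i.e. P* = 480 and Q* = 1581.
Because the ceiling (364) lies below the market-clearing price, it is binding.
At P = 364: Qd = 3501 - 4·364 = 2045 and Qs = 4·364 - 339 = 1117.
Quantity traded falls to 1117. At Q = 1117 the demand price is (3501 - 1117)/4 = 596 and the supply price is (339 + 1117)/4 = 364.
Deadweight loss = ½ · (596 - 364) · (1581 - 1117) = ½ · 232 · 464 = 53824.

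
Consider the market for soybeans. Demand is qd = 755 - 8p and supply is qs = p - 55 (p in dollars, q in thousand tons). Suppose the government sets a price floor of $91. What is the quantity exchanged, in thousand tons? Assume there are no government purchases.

Equilibrium: 755 - 8p = p - 55, so 810 = 9p and p* = 90, q* = 35.
The floor of 91 is above the equilibrium price 90, so it binds.
At p = 91: qd = 755 - 8·91 = 27 and qs = 91 - 55 = 36.
The quantity actually transacted is the short side, demand: 27.

27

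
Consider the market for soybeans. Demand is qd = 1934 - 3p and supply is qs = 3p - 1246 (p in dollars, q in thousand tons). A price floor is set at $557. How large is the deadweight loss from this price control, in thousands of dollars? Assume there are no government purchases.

Setting quantity demanded equal to quantity supplied, 1934 - 3p = 3p - 1246, gives p* = 530 and q* = 344.
The floor of 557 is above the equilibrium price 530, so it binds.
At p = 557: qd = 1934 - 3·557 = 263 and qs = 3·557 - 1246 = 425.
Quantity traded falls to 263. At q = 263 the demand price is (1934 - 263)/3 = 557 and the supply price is (1246 + 263)/3 = 503.
Deadweight loss = ½ · (557 - 503) · (344 - 263) = ½ · 54 · 81 = 2187.

2187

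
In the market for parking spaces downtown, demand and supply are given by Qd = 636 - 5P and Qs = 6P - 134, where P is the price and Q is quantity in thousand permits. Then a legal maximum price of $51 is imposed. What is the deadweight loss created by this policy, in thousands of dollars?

Without the control the market clears where 636 - 5P = 6P - 134, i.e. P* = 70 and Q* = 286.
Because the ceiling (51) lies below the market-clearing price, it is binding.
At P = 51: Qd = 636 - 5·51 = 381 and Qs = 6·51 - 134 = 172.
Quantity traded falls to 172. At Q = 172 the demand price is (636 - 172)/5 = 92.8 and the supply price is (134 + 172)/6 = 51.
Deadweight loss = ½ · (92.8 - 51) · (286 - 172) = ½ · 41.8 · 114 = 2382.6.

2382.6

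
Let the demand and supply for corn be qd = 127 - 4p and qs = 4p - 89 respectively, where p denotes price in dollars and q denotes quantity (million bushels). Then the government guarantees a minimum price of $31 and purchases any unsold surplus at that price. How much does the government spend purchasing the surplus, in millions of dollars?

Without the control the market clears where 127 - 4p = 4p - 89, i.e. p* = 27 and q* = 19.
Because the floor (31) lies above the market-clearing price, it is binding.
At p = 31: qd = 127 - 4·31 = 3 and qs = 4·31 - 89 = 35.
Surplus = qs - qd = 32.
Government expenditure = surplus × support price = 32 × 31 = 992.

992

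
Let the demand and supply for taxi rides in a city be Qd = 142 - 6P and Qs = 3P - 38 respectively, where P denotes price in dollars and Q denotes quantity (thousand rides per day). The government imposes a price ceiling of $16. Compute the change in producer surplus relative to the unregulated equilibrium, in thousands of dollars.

Setting quantity demanded equal to quantity supplied, 142 - 6P = 3P - 38, gives P* = 20 and Q* = 22.
Since 16 < 20, the ceiling is binding.
At P = 16: Qd = 142 - 6·16 = 46 and Qs = 3·16 - 38 = 10.
Producer surplus without the control is ½ · (20 - 38/3) · 22 = 242/3.
With the ceiling, producers sell 10 units at 16, so PS = ½ · (16 - 38/3) · 10 = 50/3.
Change in producer surplus = 50/3 - 242/3 = -64.

-64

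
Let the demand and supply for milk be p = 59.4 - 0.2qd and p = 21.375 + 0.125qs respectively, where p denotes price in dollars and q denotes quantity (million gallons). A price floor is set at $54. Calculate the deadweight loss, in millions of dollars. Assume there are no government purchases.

1316.25

Rearranging demand gives qd = 297 - 5p; rearranging supply gives qs = 8p - 171. Without the control the market clears where 297 - 5p = 8p - 171, i.e. p* = 36 and q* = 117.
Because the floor (54) lies above the market-clearing price, it is binding.
At p = 54: qd = 297 - 5·54 = 27 and qs = 8·54 - 171 = 261.
Quantity traded falls to 27. At q = 27 the demand price is (297 - 27)/5 = 54 and the supply price is (171 + 27)/8 = 24.75.
Deadweight loss = ½ · (54 - 24.75) · (117 - 27) = ½ · 29.25 · 90 = 1316.25.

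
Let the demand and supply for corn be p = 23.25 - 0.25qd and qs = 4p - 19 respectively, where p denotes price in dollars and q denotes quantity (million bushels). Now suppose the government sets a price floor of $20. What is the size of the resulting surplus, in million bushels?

48

Rearranging demand gives qd = 93 - 4p. In a free market, 93 - 4p = 4p - 19 gives the equilibrium p* = 14, q* = 37.
Because the floor (20) lies above the market-clearing price, it is binding.
At p = 20: qd = 93 - 4·20 = 13 and qs = 4·20 - 19 = 61.
Surplus = qs - qd = 61 - 13 = 48.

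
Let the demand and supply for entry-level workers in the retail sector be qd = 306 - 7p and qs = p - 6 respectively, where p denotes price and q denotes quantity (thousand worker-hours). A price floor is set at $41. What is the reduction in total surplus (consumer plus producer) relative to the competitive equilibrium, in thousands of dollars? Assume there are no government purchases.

112

Without the control the market clears where 306 - 7p = p - 6, i.e. p* = 39 and q* = 33.
Because the floor (41) lies above the market-clearing price, it is binding.
At p = 41: qd = 306 - 7·41 = 19 and qs = 41 - 6 = 35.
Quantity traded falls to 19. At q = 19 the demand price is (306 - 19)/7 = 41 and the supply price is 6 + 19 = 25.
Deadweight loss = ½ · (41 - 25) · (33 - 19) = ½ · 16 · 14 = 112.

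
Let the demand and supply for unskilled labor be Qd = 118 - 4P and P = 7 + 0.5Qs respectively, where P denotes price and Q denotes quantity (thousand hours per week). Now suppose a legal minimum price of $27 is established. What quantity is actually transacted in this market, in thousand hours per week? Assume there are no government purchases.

Rearranging supply gives Qs = 2P - 14. Without the control the market clears where 118 - 4P = 2P - 14, i.e. P* = 22 and Q* = 30.
The floor of 27 is above the equilibrium price 22, so it binds.
At P = 27: Qd = 118 - 4·27 = 10 and Qs = 2·27 - 14 = 40.
The quantity actually transacted is the short side, demand: 10.

10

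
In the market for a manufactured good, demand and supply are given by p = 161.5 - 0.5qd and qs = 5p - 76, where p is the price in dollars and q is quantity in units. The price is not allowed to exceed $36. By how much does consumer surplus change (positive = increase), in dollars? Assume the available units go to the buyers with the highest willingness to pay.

-572.25

Rearranging demand gives qd = 323 - 2p. Equilibrium: 323 - 2p = 5p - 76, so 399 = 7p and p* = 57, q* = 209.
Since 36 < 57, the ceiling is binding.
At p = 36: qd = 323 - 2·36 = 251 and qs = 5·36 - 76 = 104.
Consumer surplus without the control is ½ · (161.5 - 57) · 209 = 10920.25.
With the ceiling, 104 units are sold at 36 (assume they go to the highest-value buyers). The demand price at q = 104 is 109.5, so CS = ½ · [(161.5 - 36) + (109.5 - 36)] · 104 = 10348.
Change in consumer surplus = 10348 - 10920.25 = -572.25.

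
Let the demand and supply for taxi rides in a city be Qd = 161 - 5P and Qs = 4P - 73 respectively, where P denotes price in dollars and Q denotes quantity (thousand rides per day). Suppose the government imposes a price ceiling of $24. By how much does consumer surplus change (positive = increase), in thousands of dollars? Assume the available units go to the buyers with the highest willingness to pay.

Setting quantity demanded equal to quantity supplied, 161 - 5P = 4P - 73, gives P* = 26 and Q* = 31.
The ceiling of 24 is below the equilibrium price 26, so it binds.
At P = 24: Qd = 161 - 5·24 = 41 and Qs = 4·24 - 73 = 23.
Consumer surplus without the control is ½ · (32.2 - 26) · 31 = 96.1.
With the ceiling, 23 units are sold at 24 (assume they go to the highest-value buyers). The demand price at Q = 23 is 27.6, so CS = ½ · [(32.2 - 24) + (27.6 - 24)] · 23 = 135.7.
Change in consumer surplus = 135.7 - 96.1 = 39.6.

39.6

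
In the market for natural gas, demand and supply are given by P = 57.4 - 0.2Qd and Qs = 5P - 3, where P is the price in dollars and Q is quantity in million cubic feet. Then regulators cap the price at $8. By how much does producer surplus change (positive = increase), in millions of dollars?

-1879.5

Rearranging demand gives Qd = 287 - 5P. Equilibrium: 287 - 5P = 5P - 3, so 290 = 10P and P* = 29, Q* = 142.
The ceiling of 8 is below the equilibrium price 29, so it binds.
At P = 8: Qd = 287 - 5·8 = 247 and Qs = 5·8 - 3 = 37.
Producer surplus without the control is ½ · (29 - 0.6) · 142 = 2016.4.
With the ceiling, producers sell 37 units at 8, so PS = ½ · (8 - 0.6) · 37 = 136.9.
Change in producer surplus = 136.9 - 2016.4 = -1879.5.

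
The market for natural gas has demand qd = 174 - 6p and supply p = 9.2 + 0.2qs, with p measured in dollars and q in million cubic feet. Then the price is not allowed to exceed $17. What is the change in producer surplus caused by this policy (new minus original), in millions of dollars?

-139.5

Rearranging supply gives qs = 5p - 46. In a free market, 174 - 6p = 5p - 46 gives the equilibrium p* = 20, q* = 54.
The ceiling of 17 is below the equilibrium price 20, so it binds.
At p = 17: qd = 174 - 6·17 = 72 and qs = 5·17 - 46 = 39.
Producer surplus without the control is ½ · (20 - 9.2) · 54 = 291.6.
With the ceiling, producers sell 39 units at 17, so PS = ½ · (17 - 9.2) · 39 = 152.1.
Change in producer surplus = 152.1 - 291.6 = -139.5.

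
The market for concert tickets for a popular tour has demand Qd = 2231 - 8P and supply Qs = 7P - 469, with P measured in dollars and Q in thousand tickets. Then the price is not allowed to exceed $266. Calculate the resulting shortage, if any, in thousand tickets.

0

In a free market, 2231 - 8P = 7P - 469 gives the equilibrium P* = 180, Q* = 791.
Since 266 is above P* = 180, the ceiling does not bind and the free-market outcome prevails.
Since the control does not bind, there is no shortage.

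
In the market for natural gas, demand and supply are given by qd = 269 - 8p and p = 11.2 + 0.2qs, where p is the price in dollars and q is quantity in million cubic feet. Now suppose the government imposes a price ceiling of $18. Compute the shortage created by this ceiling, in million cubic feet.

Rearranging supply gives qs = 5p - 56. Setting quantity demanded equal to quantity supplied, 269 - 8p = 5p - 56, gives p* = 25 and q* = 69.
Since 18 < 25, the ceiling is binding.
At p = 18: qd = 269 - 8·18 = 125 and qs = 5·18 - 56 = 34.
Shortage = qd - qs = 125 - 34 = 91.

91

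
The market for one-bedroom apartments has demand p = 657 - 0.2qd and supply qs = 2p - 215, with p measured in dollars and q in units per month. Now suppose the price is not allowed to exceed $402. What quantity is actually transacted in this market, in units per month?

589

Rearranging demand gives qd = 3285 - 5p. In a free market, 3285 - 5p = 2p - 215 gives the equilibrium p* = 500, q* = 785.
Because the ceiling (402) lies below the market-clearing price, it is binding.
At p = 402: qd = 3285 - 5·402 = 1275 and qs = 2·402 - 215 = 589.
The quantity actually transacted is the short side, supply: 589.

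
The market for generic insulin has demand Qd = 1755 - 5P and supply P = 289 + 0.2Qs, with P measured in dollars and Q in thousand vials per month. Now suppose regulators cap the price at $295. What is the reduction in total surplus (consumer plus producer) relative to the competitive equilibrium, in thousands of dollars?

3125

Rearranging supply gives Qs = 5P - 1445. Without the control the market clears where 1755 - 5P = 5P - 1445, i.e. P* = 320 and Q* = 155.
Because the ceiling (295) lies below the market-clearing price, it is binding.
At P = 295: Qd = 1755 - 5·295 = 280 and Qs = 5·295 - 1445 = 30.
Quantity traded falls to 30. At Q = 30 the demand price is (1755 - 30)/5 = 345 and the supply price is (1445 + 30)/5 = 295.
Deadweight loss = ½ · (345 - 295) · (155 - 30) = ½ · 50 · 125 = 3125.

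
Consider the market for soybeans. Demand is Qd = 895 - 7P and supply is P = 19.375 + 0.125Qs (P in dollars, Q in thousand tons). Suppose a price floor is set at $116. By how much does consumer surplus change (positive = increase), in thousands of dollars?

-11224

Rearranging supply gives Qs = 8P - 155. Equilibrium: 895 - 7P = 8P - 155, so 1050 = 15P and P* = 70, Q* = 405.
Since 116 > 70, the floor is binding.
At P = 116: Qd = 895 - 7·116 = 83 and Qs = 8·116 - 155 = 773.
Consumer surplus without the control is ½ · (895/7 - 70) · 405 = 164025/14.
With the floor, consumers buy 83 units at 116, so CS = ½ · (895/7 - 116) · 83 = 6889/14.
Change in consumer surplus = 6889/14 - 164025/14 = -11224.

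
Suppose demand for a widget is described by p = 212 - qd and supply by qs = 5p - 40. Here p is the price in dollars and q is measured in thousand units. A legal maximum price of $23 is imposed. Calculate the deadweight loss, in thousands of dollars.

5415

Rearranging demand gives qd = 212 - p. In a free market, 212 - p = 5p - 40 gives the equilibrium p* = 42, q* = 170.
Since 23 < 42, the ceiling is binding.
At p = 23: qd = 212 - 23 = 189 and qs = 5·23 - 40 = 75.
Quantity traded falls to 75. At q = 75 the demand price is 212 - 75 = 137 and the supply price is (40 + 75)/5 = 23.
Deadweight loss = ½ · (137 - 23) · (170 - 75) = ½ · 114 · 95 = 5415.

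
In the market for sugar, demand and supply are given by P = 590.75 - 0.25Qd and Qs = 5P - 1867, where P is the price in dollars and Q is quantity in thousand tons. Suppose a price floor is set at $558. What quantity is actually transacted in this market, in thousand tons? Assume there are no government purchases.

Rearranging demand gives Qd = 2363 - 4P. Equilibrium: 2363 - 4P = 5P - 1867, so 4230 = 9P and P* = 470, Q* = 483.
Since 558 > 470, the floor is binding.
At P = 558: Qd = 2363 - 4·558 = 131 and Qs = 5·558 - 1867 = 923.
The quantity actually transacted is the short side, demand: 131.

131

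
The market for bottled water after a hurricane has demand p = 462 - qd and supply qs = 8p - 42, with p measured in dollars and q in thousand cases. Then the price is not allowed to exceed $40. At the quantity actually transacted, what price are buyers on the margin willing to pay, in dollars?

184

Rearranging demand gives qd = 462 - p. In a free market, 462 - p = 8p - 42 gives the equilibrium p* = 56, q* = 406.
Since 40 < 56, the ceiling is binding.
At p = 40: qd = 462 - 40 = 422 and qs = 8·40 - 42 = 278.
Only 278 units reach the market. On the demand curve, the marginal buyer's willingness to pay at q = 278 is (462 - 278) = 184.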